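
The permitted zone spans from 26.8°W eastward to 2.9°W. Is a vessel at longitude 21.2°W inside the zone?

Yes

Band width going east from -26.8° to -2.9°: ((-2.9 − -26.8) mod 360) = 23.9°.
Offset of -21.2° east of the west edge: ((-21.2 − -26.8) mod 360) = 5.6°.
5.6° ≤ 23.9° ⇒ inside.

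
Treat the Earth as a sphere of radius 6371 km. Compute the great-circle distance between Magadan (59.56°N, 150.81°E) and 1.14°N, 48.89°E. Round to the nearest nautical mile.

5705 nmi

Δλ = 48.89 − 150.81 = -101.92°.
Δφ = 1.14 − 59.56 = -58.42°.
a = sin²(Δφ/2) + cos φ₁ · cos φ₂ · sin²(Δλ/2) = 0.543735.
c = 2·atan2(√a, √(1−a)) = 1.65838 rad → d = 6371·c ≈ 10565.53 km ≈ 5704.93 nmi.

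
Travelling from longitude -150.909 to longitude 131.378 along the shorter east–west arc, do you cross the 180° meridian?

Naïve |131.378 − -150.909| = 282.287° > 180°, so the shorter arc goes the other way round — across 180°.
Signed shortest Δλ = ((131.378 − -150.909 + 180) mod 360) − 180 = -77.713°.
Going west by 77.713° from -150.909° passes through 180° before reaching +131.378°.

Yes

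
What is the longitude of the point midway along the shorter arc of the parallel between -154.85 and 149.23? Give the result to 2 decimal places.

+177.19°

Signed shortest Δλ from -154.85° to +149.23° is -55.92°.
Midpoint longitude = -154.85° + (-55.92°)/2 = -154.85° − 27.96° = -182.81°.
Normalise into (−180°, 180°]: +177.19°.
(The naïve average (-154.85 + +149.23)/2 = -2.81° is on the wrong side of the globe.)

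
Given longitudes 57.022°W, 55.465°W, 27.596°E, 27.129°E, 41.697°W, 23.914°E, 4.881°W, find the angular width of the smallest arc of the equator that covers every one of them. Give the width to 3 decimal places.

84.618°

Sort the longitudes: -57.022°, -55.465°, -41.697°, -4.881°, +23.914°, +27.129°, +27.596°.
Eastward gaps between consecutive values (wrapping around): 1.557°, 13.768°, 36.816°, 28.795°, 3.215°, 0.467°, 275.382°.
Largest gap = 275.382° ⇒ minimal covering band is its complement: 360° − 275.382° = 84.618°.
Band runs from -57.022° eastward to +27.596°.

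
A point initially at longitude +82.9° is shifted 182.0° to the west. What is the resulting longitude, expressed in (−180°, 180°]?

Start at +82.9°; shift −182.0° → -99.1°.
-99.1° already lies in (−180°, 180°].

-99.1°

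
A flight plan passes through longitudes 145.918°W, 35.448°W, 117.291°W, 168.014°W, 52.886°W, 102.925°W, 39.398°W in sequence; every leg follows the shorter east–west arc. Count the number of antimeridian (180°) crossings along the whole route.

0

Leg 1: -145.918° → -35.448°, shortest Δλ = 110.47° (east) — does not cross 180°.
Leg 2: -35.448° → -117.291°, shortest Δλ = -81.843° (west) — does not cross 180°.
Leg 3: -117.291° → -168.014°, shortest Δλ = -50.723° (west) — does not cross 180°.
Leg 4: -168.014° → -52.886°, shortest Δλ = 115.128° (east) — does not cross 180°.
Leg 5: -52.886° → -102.925°, shortest Δλ = -50.039° (west) — does not cross 180°.
Leg 6: -102.925° → -39.398°, shortest Δλ = 63.527° (east) — does not cross 180°.
Total crossings: 0.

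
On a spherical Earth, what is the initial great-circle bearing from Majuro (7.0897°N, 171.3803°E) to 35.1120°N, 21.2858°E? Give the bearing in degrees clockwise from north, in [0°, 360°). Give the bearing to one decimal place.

328.2°

Δλ = 21.2858 − 171.3803 = -150.0945°.
θ = atan2( sin Δλ · cos φ₂ , cos φ₁ · sin φ₂ − sin φ₁ · cos φ₂ · cos Δλ )
  = atan2(-0.40785, 0.65830) = -31.780° → normalised to [0°, 360°): 328.220°.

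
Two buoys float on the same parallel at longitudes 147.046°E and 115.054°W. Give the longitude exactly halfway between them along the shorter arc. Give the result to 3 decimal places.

Signed shortest Δλ from +147.046° to -115.054° is +97.900°.
Midpoint longitude = +147.046° + (+97.900°)/2 = +147.046° + 48.950° = +195.996°.
Normalise into (−180°, 180°]: -164.004°.
(The naïve average (+147.046 + -115.054)/2 = 15.996° is on the wrong side of the globe.)

164.004°W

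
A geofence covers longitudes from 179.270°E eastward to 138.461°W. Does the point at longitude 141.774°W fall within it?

Yes

Band width going east from +179.270° to -138.461°: ((-138.461 − 179.270) mod 360) = 42.269°.
Offset of -141.774° east of the west edge: ((-141.774 − 179.270) mod 360) = 38.956°.
38.956° ≤ 42.269° ⇒ inside.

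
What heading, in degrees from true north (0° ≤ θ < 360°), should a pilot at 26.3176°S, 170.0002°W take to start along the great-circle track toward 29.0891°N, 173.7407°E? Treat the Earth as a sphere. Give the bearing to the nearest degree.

343°

Δλ = 173.7407 − -170.0002 = 343.7409°; wrapped into (−180°, 180°]: -16.2591°.
θ = atan2( sin Δλ · cos φ₂ , cos φ₁ · sin φ₂ − sin φ₁ · cos φ₂ · cos Δλ )
  = atan2(-0.24467, 0.80771) = -16.852° → normalised to [0°, 360°): 343.148°.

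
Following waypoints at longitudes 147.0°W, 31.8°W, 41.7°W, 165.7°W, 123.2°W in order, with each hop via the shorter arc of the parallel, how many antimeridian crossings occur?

0

Leg 1: -147.0° → -31.8°, shortest Δλ = 115.2° (east) — does not cross 180°.
Leg 2: -31.8° → -41.7°, shortest Δλ = -9.9° (west) — does not cross 180°.
Leg 3: -41.7° → -165.7°, shortest Δλ = -124.0° (west) — does not cross 180°.
Leg 4: -165.7° → -123.2°, shortest Δλ = 42.5° (east) — does not cross 180°.
Total crossings: 0.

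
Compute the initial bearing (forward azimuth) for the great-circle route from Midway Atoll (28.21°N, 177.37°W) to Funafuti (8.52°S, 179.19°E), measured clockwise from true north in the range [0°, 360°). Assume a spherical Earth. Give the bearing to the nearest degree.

186°

Δλ = 179.19 − -177.37 = 356.56°; wrapped into (−180°, 180°]: -3.44°.
θ = atan2( sin Δλ · cos φ₂ , cos φ₁ · sin φ₂ − sin φ₁ · cos φ₂ · cos Δλ )
  = atan2(-0.05934, -0.59720) = -174.325° → normalised to [0°, 360°): 185.675°.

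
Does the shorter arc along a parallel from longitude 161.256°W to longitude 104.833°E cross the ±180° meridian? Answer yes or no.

Yes

Naïve |104.833 − -161.256| = 266.089° > 180°, so the shorter arc goes the other way round — across 180°.
Signed shortest Δλ = ((104.833 − -161.256 + 180) mod 360) − 180 = -93.911°.
Going west by 93.911° from -161.256° passes through 180° before reaching +104.833°.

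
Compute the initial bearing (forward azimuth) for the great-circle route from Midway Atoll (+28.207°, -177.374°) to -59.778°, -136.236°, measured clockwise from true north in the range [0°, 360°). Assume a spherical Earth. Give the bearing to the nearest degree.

161°

Δλ = -136.236 − -177.374 = 41.138°.
θ = atan2( sin Δλ · cos φ₂ , cos φ₁ · sin φ₂ − sin φ₁ · cos φ₂ · cos Δλ )
  = atan2(0.33114, -0.94065) = 160.606° → normalised to [0°, 360°): 160.606°.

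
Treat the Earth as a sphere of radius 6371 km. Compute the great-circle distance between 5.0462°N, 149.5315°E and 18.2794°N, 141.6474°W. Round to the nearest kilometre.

7598 km

Δλ = -141.6474 − 149.5315 = -291.1789°; wrapped into (−180°, 180°]: 68.8211°.
Δφ = 18.2794 − 5.0462 = 13.2332°.
a = sin²(Δφ/2) + cos φ₁ · cos φ₂ · sin²(Δλ/2) = 0.315345.
c = 2·atan2(√a, √(1−a)) = 1.19253 rad → d = 6371·c ≈ 7597.61 km.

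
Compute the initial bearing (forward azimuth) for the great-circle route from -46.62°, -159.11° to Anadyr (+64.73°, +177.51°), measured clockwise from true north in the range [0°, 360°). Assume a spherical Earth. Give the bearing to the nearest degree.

Δλ = 177.51 − -159.11 = 336.62°; wrapped into (−180°, 180°]: -23.38°.
θ = atan2( sin Δλ · cos φ₂ , cos φ₁ · sin φ₂ − sin φ₁ · cos φ₂ · cos Δλ )
  = atan2(-0.16940, 0.90590) = -10.592° → normalised to [0°, 360°): 349.408°.

349°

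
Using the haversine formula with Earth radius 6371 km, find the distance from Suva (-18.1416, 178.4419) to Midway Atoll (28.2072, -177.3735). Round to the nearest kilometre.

Δλ = -177.3735 − 178.4419 = -355.8154°; wrapped into (−180°, 180°]: 4.1846°.
Δφ = 28.2072 − -18.1416 = 46.3488°.
a = sin²(Δφ/2) + cos φ₁ · cos φ₂ · sin²(Δλ/2) = 0.155983.
c = 2·atan2(√a, √(1−a)) = 0.81202 rad → d = 6371·c ≈ 5173.38 km.

5173 km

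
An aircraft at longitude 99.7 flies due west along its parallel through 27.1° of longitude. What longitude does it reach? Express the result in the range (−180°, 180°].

+72.6°

Start at +99.7°; shift −27.1° → +72.6°.
+72.6° already lies in (−180°, 180°].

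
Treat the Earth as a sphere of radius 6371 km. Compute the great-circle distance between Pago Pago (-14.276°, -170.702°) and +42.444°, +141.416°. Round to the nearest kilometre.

Δλ = 141.416 − -170.702 = 312.118°; wrapped into (−180°, 180°]: -47.882°.
Δφ = 42.444 − -14.276 = 56.720°.
a = sin²(Δφ/2) + cos φ₁ · cos φ₂ · sin²(Δλ/2) = 0.343398.
c = 2·atan2(√a, √(1−a)) = 1.25223 rad → d = 6371·c ≈ 7977.97 km.

7978 km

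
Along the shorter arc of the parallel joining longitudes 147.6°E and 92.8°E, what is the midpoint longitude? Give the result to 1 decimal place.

120.2°E

Signed shortest Δλ from +147.6° to +92.8° is -54.8°.
Midpoint longitude = +147.6° + (-54.8°)/2 = +147.6° − 27.4° = +120.2°.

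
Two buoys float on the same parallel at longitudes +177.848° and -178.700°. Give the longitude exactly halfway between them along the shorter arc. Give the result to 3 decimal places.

Signed shortest Δλ from +177.848° to -178.700° is +3.452°.
Midpoint longitude = +177.848° + (+3.452°)/2 = +177.848° + 1.726° = +179.574°.
(The naïve average (+177.848 + -178.700)/2 = -0.426° is on the wrong side of the globe.)

+179.574°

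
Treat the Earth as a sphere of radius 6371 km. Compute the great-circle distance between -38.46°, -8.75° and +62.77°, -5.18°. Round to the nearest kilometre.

Δλ = -5.18 − -8.75 = 3.57°.
Δφ = 62.77 − -38.46 = 101.23°.
a = sin²(Δφ/2) + cos φ₁ · cos φ₂ · sin²(Δλ/2) = 0.597722.
c = 2·atan2(√a, √(1−a)) = 1.76751 rad → d = 6371·c ≈ 11260.78 km.

11261 km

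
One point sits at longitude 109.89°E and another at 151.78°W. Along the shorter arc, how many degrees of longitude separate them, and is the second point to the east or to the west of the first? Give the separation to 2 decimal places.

98.33° east

Raw difference: -151.78 − 109.89 = -261.67°.
Normalise into (−180°, 180°]: -261.67° + 360° = 98.33°.
Positive ⇒ the second point lies to the east; separation 98.33°.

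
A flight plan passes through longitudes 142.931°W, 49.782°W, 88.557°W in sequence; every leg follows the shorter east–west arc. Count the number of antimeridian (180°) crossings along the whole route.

0

Leg 1: -142.931° → -49.782°, shortest Δλ = 93.149° (east) — does not cross 180°.
Leg 2: -49.782° → -88.557°, shortest Δλ = -38.775° (west) — does not cross 180°.
Total crossings: 0.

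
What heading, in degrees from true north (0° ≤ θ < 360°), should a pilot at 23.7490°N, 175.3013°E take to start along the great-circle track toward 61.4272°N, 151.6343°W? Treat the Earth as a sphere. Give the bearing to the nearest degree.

22°

Δλ = -151.6343 − 175.3013 = -326.9356°; wrapped into (−180°, 180°]: 33.0644°.
θ = atan2( sin Δλ · cos φ₂ , cos φ₁ · sin φ₂ − sin φ₁ · cos φ₂ · cos Δλ )
  = atan2(0.26094, 0.64242) = 22.106° → normalised to [0°, 360°): 22.106°.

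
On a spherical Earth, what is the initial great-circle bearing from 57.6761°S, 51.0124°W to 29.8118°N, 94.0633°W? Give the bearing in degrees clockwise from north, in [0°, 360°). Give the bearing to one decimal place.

Δλ = -94.0633 − -51.0124 = -43.0509°.
θ = atan2( sin Δλ · cos φ₂ , cos φ₁ · sin φ₂ − sin φ₁ · cos φ₂ · cos Δλ )
  = atan2(-0.59231, 0.80162) = -36.460° → normalised to [0°, 360°): 323.540°.

323.5°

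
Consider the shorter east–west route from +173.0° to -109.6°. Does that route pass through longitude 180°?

Naïve |-109.6 − 173.0| = 282.6° > 180°, so the shorter arc goes the other way round — across 180°.
Signed shortest Δλ = ((-109.6 − 173.0 + 180) mod 360) − 180 = 77.4°.
Going east by 77.4° from +173.0° passes through 180° before reaching -109.6°.

Yes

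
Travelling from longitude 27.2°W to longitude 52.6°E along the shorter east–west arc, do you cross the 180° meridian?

Signed shortest Δλ = ((52.6 − -27.2 + 180) mod 360) − 180 = 79.8°.
Going east by 79.8° from -27.2° reaches +52.6° without touching 180°.

No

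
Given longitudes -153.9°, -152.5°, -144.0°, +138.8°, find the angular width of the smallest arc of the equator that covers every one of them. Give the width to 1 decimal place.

77.2°

Sort the longitudes: -153.9°, -152.5°, -144.0°, +138.8°.
Eastward gaps between consecutive values (wrapping around): 1.4°, 8.5°, 282.8°, 67.3°.
Largest gap = 282.8° ⇒ minimal covering band is its complement: 360° − 282.8° = 77.2°.
Band runs from +138.8° eastward to -144.0°, crossing the antimeridian.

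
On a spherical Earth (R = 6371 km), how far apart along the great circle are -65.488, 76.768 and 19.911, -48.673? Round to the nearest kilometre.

Δλ = -48.673 − 76.768 = -125.441°.
Δφ = 19.911 − -65.488 = 85.399°.
a = sin²(Δφ/2) + cos φ₁ · cos φ₂ · sin²(Δλ/2) = 0.768031.
c = 2·atan2(√a, √(1−a)) = 2.13656 rad → d = 6371·c ≈ 13612.04 km.

13612 km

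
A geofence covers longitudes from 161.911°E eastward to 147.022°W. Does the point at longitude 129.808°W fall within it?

Band width going east from +161.911° to -147.022°: ((-147.022 − 161.911) mod 360) = 51.067°.
Offset of -129.808° east of the west edge: ((-129.808 − 161.911) mod 360) = 68.281°.
68.281° > 51.067° ⇒ outside.

No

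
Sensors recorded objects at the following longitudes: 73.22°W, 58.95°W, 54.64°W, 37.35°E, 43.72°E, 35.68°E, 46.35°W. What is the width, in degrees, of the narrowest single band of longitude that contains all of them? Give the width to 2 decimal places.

Sort the longitudes: -73.22°, -58.95°, -54.64°, -46.35°, +35.68°, +37.35°, +43.72°.
Eastward gaps between consecutive values (wrapping around): 14.27°, 4.31°, 8.29°, 82.03°, 1.67°, 6.37°, 243.06°.
Largest gap = 243.06° ⇒ minimal covering band is its complement: 360° − 243.06° = 116.94°.
Band runs from -73.22° eastward to +43.72°.

116.94°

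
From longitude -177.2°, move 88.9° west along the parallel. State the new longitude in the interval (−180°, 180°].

Start at -177.2°; shift −88.9° → -266.1°.
-266.1° lies outside (−180°, 180°]; add 360° → +93.9°.

+93.9°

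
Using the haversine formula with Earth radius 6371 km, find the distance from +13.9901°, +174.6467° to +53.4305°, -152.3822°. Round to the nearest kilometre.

5251 km

Δλ = -152.3822 − 174.6467 = -327.0289°; wrapped into (−180°, 180°]: 32.9711°.
Δφ = 53.4305 − 13.9901 = 39.4404°.
a = sin²(Δφ/2) + cos φ₁ · cos φ₂ · sin²(Δλ/2) = 0.160412.
c = 2·atan2(√a, √(1−a)) = 0.82416 rad → d = 6371·c ≈ 5250.70 km.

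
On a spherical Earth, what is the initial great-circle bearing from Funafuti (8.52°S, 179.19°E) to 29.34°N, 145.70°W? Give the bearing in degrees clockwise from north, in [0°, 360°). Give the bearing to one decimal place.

40.3°

Δλ = -145.70 − 179.19 = -324.89°; wrapped into (−180°, 180°]: 35.11°.
θ = atan2( sin Δλ · cos φ₂ , cos φ₁ · sin φ₂ − sin φ₁ · cos φ₂ · cos Δλ )
  = atan2(0.50137, 0.59024) = 40.346° → normalised to [0°, 360°): 40.346°.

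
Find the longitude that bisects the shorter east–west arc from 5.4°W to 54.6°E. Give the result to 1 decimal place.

Signed shortest Δλ from -5.4° to +54.6° is +60.0°.
Midpoint longitude = -5.4° + (+60.0°)/2 = -5.4° + 30.0° = +24.6°.

24.6°E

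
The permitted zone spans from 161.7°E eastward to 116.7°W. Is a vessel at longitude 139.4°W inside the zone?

Band width going east from +161.7° to -116.7°: ((-116.7 − 161.7) mod 360) = 81.6°.
Offset of -139.4° east of the west edge: ((-139.4 − 161.7) mod 360) = 58.9°.
58.9° ≤ 81.6° ⇒ inside.

Yes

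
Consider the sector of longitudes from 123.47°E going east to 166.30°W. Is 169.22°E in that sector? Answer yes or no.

Yes

Band width going east from +123.47° to -166.30°: ((-166.30 − 123.47) mod 360) = 70.23°.
Offset of +169.22° east of the west edge: ((169.22 − 123.47) mod 360) = 45.75°.
45.75° ≤ 70.23° ⇒ inside.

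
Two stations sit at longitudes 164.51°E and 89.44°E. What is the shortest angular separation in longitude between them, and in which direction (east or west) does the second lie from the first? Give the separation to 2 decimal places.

75.07° west

Raw difference: 89.44 − 164.51 = -75.07°.
Normalise into (−180°, 180°]: -75.07° stays -75.07°.
Negative ⇒ the second point lies to the west; separation 75.07°.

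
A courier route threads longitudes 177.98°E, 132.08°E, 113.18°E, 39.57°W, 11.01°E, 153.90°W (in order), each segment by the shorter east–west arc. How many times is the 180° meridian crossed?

0

Leg 1: +177.98° → +132.08°, shortest Δλ = -45.9° (west) — does not cross 180°.
Leg 2: +132.08° → +113.18°, shortest Δλ = -18.9° (west) — does not cross 180°.
Leg 3: +113.18° → -39.57°, shortest Δλ = -152.75° (west) — does not cross 180°.
Leg 4: -39.57° → +11.01°, shortest Δλ = 50.58° (east) — does not cross 180°.
Leg 5: +11.01° → -153.90°, shortest Δλ = -164.91° (west) — does not cross 180°.
Total crossings: 0.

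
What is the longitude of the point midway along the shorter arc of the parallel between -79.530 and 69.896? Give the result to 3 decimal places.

-4.817°

Signed shortest Δλ from -79.530° to +69.896° is +149.426°.
Midpoint longitude = -79.530° + (+149.426°)/2 = -79.530° + 74.713° = -4.817°.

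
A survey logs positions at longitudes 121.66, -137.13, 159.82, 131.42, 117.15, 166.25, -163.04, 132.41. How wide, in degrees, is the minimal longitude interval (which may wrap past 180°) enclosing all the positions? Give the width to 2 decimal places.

105.72°

Sort the longitudes: -163.04°, -137.13°, +117.15°, +121.66°, +131.42°, +132.41°, +159.82°, +166.25°.
Eastward gaps between consecutive values (wrapping around): 25.91°, 254.28°, 4.51°, 9.76°, 0.99°, 27.41°, 6.43°, 30.71°.
Largest gap = 254.28° ⇒ minimal covering band is its complement: 360° − 254.28° = 105.72°.
Band runs from +117.15° eastward to -137.13°, crossing the antimeridian.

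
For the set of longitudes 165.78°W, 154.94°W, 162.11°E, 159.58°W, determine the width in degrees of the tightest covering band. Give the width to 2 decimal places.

42.95°

Sort the longitudes: -165.78°, -159.58°, -154.94°, +162.11°.
Eastward gaps between consecutive values (wrapping around): 6.20°, 4.64°, 317.05°, 32.11°.
Largest gap = 317.05° ⇒ minimal covering band is its complement: 360° − 317.05° = 42.95°.
Band runs from +162.11° eastward to -154.94°, crossing the antimeridian.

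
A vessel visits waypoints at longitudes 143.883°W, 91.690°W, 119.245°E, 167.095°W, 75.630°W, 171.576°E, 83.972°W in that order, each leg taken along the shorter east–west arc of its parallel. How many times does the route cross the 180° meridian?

4

Leg 1: -143.883° → -91.690°, shortest Δλ = 52.193° (east) — does not cross 180°.
Leg 2: -91.690° → +119.245°, shortest Δλ = -149.065° (west) — crosses 180°.
Leg 3: +119.245° → -167.095°, shortest Δλ = 73.66° (east) — crosses 180°.
Leg 4: -167.095° → -75.630°, shortest Δλ = 91.465° (east) — does not cross 180°.
Leg 5: -75.630° → +171.576°, shortest Δλ = -112.794° (west) — crosses 180°.
Leg 6: +171.576° → -83.972°, shortest Δλ = 104.452° (east) — crosses 180°.
Total crossings: 4.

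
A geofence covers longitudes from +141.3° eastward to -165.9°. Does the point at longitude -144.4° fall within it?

Band width going east from +141.3° to -165.9°: ((-165.9 − 141.3) mod 360) = 52.8°.
Offset of -144.4° east of the west edge: ((-144.4 − 141.3) mod 360) = 74.3°.
74.3° > 52.8° ⇒ outside.

No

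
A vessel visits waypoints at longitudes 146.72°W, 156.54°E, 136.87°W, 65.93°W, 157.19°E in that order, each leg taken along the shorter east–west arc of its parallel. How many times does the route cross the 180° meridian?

Leg 1: -146.72° → +156.54°, shortest Δλ = -56.74° (west) — crosses 180°.
Leg 2: +156.54° → -136.87°, shortest Δλ = 66.59° (east) — crosses 180°.
Leg 3: -136.87° → -65.93°, shortest Δλ = 70.94° (east) — does not cross 180°.
Leg 4: -65.93° → +157.19°, shortest Δλ = -136.88° (west) — crosses 180°.
Total crossings: 3.

3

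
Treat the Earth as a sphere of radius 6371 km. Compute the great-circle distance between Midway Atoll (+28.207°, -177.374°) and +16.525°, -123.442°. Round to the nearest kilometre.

5650 km

Δλ = -123.442 − -177.374 = 53.932°.
Δφ = 16.525 − 28.207 = -11.682°.
a = sin²(Δφ/2) + cos φ₁ · cos φ₂ · sin²(Δλ/2) = 0.184080.
c = 2·atan2(√a, √(1−a)) = 0.88687 rad → d = 6371·c ≈ 5650.27 km.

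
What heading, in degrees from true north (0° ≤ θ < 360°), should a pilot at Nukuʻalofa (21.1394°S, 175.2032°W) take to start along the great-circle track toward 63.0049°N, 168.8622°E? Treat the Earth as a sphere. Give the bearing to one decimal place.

Δλ = 168.8622 − -175.2032 = 344.0654°; wrapped into (−180°, 180°]: -15.9346°.
θ = atan2( sin Δλ · cos φ₂ , cos φ₁ · sin φ₂ − sin φ₁ · cos φ₂ · cos Δλ )
  = atan2(-0.12462, 0.98849) = -7.185° → normalised to [0°, 360°): 352.815°.

352.8°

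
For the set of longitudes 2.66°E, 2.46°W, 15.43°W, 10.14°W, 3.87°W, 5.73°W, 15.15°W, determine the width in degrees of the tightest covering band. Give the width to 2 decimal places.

Sort the longitudes: -15.43°, -15.15°, -10.14°, -5.73°, -3.87°, -2.46°, +2.66°.
Eastward gaps between consecutive values (wrapping around): 0.28°, 5.01°, 4.41°, 1.86°, 1.41°, 5.12°, 341.91°.
Largest gap = 341.91° ⇒ minimal covering band is its complement: 360° − 341.91° = 18.09°.
Band runs from -15.43° eastward to +2.66°.

18.09°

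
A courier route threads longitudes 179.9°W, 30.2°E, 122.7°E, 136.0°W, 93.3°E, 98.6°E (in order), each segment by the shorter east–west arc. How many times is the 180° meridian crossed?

3

Leg 1: -179.9° → +30.2°, shortest Δλ = -149.9° (west) — crosses 180°.
Leg 2: +30.2° → +122.7°, shortest Δλ = 92.5° (east) — does not cross 180°.
Leg 3: +122.7° → -136.0°, shortest Δλ = 101.3° (east) — crosses 180°.
Leg 4: -136.0° → +93.3°, shortest Δλ = -130.7° (west) — crosses 180°.
Leg 5: +93.3° → +98.6°, shortest Δλ = 5.3° (east) — does not cross 180°.
Total crossings: 3.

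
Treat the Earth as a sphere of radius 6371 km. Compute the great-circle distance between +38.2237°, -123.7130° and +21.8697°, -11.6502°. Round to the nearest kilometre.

10284 km

Δλ = -11.6502 − -123.7130 = 112.0628°.
Δφ = 21.8697 − 38.2237 = -16.3540°.
a = sin²(Δφ/2) + cos φ₁ · cos φ₂ · sin²(Δλ/2) = 0.521688.
c = 2·atan2(√a, √(1−a)) = 1.61419 rad → d = 6371·c ≈ 10283.98 km.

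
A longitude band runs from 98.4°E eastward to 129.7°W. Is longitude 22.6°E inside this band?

Band width going east from +98.4° to -129.7°: ((-129.7 − 98.4) mod 360) = 131.9°.
Offset of +22.6° east of the west edge: ((22.6 − 98.4) mod 360) = 284.2°.
284.2° > 131.9° ⇒ outside.

No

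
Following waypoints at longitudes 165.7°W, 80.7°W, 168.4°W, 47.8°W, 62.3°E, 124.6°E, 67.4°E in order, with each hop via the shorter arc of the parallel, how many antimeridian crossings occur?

0

Leg 1: -165.7° → -80.7°, shortest Δλ = 85.0° (east) — does not cross 180°.
Leg 2: -80.7° → -168.4°, shortest Δλ = -87.7° (west) — does not cross 180°.
Leg 3: -168.4° → -47.8°, shortest Δλ = 120.6° (east) — does not cross 180°.
Leg 4: -47.8° → +62.3°, shortest Δλ = 110.1° (east) — does not cross 180°.
Leg 5: +62.3° → +124.6°, shortest Δλ = 62.3° (east) — does not cross 180°.
Leg 6: +124.6° → +67.4°, shortest Δλ = -57.2° (west) — does not cross 180°.
Total crossings: 0.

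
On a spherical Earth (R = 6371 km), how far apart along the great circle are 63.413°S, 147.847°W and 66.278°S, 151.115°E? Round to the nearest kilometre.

2786 km

Δλ = 151.115 − -147.847 = 298.962°; wrapped into (−180°, 180°]: -61.038°.
Δφ = -66.278 − -63.413 = -2.865°.
a = sin²(Δφ/2) + cos φ₁ · cos φ₂ · sin²(Δλ/2) = 0.047058.
c = 2·atan2(√a, √(1−a)) = 0.43733 rad → d = 6371·c ≈ 2786.24 km.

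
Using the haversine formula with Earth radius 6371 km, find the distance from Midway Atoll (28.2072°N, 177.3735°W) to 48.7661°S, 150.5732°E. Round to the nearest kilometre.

Δλ = 150.5732 − -177.3735 = 327.9467°; wrapped into (−180°, 180°]: -32.0533°.
Δφ = -48.7661 − 28.2072 = -76.9733°.
a = sin²(Δφ/2) + cos φ₁ · cos φ₂ · sin²(Δλ/2) = 0.431572.
c = 2·atan2(√a, √(1−a)) = 1.43351 rad → d = 6371·c ≈ 9132.89 km.

9133 km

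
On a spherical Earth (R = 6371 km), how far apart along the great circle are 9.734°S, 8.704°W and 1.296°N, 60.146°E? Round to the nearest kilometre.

7718 km

Δλ = 60.146 − -8.704 = 68.850°.
Δφ = 1.296 − -9.734 = 11.030°.
a = sin²(Δφ/2) + cos φ₁ · cos φ₂ · sin²(Δλ/2) = 0.324149.
c = 2·atan2(√a, √(1−a)) = 1.21141 rad → d = 6371·c ≈ 7717.88 km.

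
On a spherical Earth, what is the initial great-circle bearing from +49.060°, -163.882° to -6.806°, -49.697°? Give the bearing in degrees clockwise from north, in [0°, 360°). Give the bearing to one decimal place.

Δλ = -49.697 − -163.882 = 114.185°.
θ = atan2( sin Δλ · cos φ₂ , cos φ₁ · sin φ₂ − sin φ₁ · cos φ₂ · cos Δλ )
  = atan2(0.90580, 0.22964) = 75.774° → normalised to [0°, 360°): 75.774°.

75.8°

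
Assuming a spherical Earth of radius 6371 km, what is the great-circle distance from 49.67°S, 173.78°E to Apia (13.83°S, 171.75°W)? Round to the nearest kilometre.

4197 km

Δλ = -171.75 − 173.78 = -345.53°; wrapped into (−180°, 180°]: 14.47°.
Δφ = -13.83 − -49.67 = 35.84°.
a = sin²(Δφ/2) + cos φ₁ · cos φ₂ · sin²(Δλ/2) = 0.104640.
c = 2·atan2(√a, √(1−a)) = 0.65881 rad → d = 6371·c ≈ 4197.28 km.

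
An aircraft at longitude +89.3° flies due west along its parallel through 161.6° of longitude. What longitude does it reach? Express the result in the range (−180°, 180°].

-72.3°

Start at +89.3°; shift −161.6° → -72.3°.
-72.3° already lies in (−180°, 180°].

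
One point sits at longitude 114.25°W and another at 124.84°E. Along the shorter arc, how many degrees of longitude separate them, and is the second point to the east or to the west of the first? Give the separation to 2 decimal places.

Raw difference: 124.84 − -114.25 = 239.09°.
Normalise into (−180°, 180°]: 239.09° − 360° = -120.91°.
Negative ⇒ the second point lies to the west; separation 120.91°.

120.91° west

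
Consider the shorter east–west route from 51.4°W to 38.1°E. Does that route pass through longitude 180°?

Signed shortest Δλ = ((38.1 − -51.4 + 180) mod 360) − 180 = 89.5°.
Going east by 89.5° from -51.4° reaches +38.1° without touching 180°.

No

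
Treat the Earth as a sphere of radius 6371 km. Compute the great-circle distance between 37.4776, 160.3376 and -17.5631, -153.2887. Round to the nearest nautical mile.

Δλ = -153.2887 − 160.3376 = -313.6263°; wrapped into (−180°, 180°]: 46.3737°.
Δφ = -17.5631 − 37.4776 = -55.0407°.
a = sin²(Δφ/2) + cos φ₁ · cos φ₂ · sin²(Δλ/2) = 0.330794.
c = 2·atan2(√a, √(1−a)) = 1.22557 rad → d = 6371·c ≈ 7808.09 km ≈ 4216.03 nmi.

4216 nmi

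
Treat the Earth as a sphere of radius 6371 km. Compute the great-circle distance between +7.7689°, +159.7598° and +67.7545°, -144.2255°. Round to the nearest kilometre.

7833 km

Δλ = -144.2255 − 159.7598 = -303.9853°; wrapped into (−180°, 180°]: 56.0147°.
Δφ = 67.7545 − 7.7689 = 59.9856°.
a = sin²(Δφ/2) + cos φ₁ · cos φ₂ · sin²(Δλ/2) = 0.332605.
c = 2·atan2(√a, √(1−a)) = 1.22941 rad → d = 6371·c ≈ 7832.59 km.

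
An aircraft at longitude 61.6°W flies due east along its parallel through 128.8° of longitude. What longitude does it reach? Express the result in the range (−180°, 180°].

67.2°E

Start at -61.6°; shift +128.8° → +67.2°.
+67.2° already lies in (−180°, 180°].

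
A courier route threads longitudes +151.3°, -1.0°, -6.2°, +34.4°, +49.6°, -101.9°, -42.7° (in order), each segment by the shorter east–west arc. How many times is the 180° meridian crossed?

Leg 1: +151.3° → -1.0°, shortest Δλ = -152.3° (west) — does not cross 180°.
Leg 2: -1.0° → -6.2°, shortest Δλ = -5.2° (west) — does not cross 180°.
Leg 3: -6.2° → +34.4°, shortest Δλ = 40.6° (east) — does not cross 180°.
Leg 4: +34.4° → +49.6°, shortest Δλ = 15.2° (east) — does not cross 180°.
Leg 5: +49.6° → -101.9°, shortest Δλ = -151.5° (west) — does not cross 180°.
Leg 6: -101.9° → -42.7°, shortest Δλ = 59.2° (east) — does not cross 180°.
Total crossings: 0.

0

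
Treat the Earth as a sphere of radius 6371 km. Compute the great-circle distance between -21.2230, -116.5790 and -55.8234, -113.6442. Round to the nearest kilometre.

Δλ = -113.6442 − -116.5790 = 2.9348°.
Δφ = -55.8234 − -21.2230 = -34.6004°.
a = sin²(Δφ/2) + cos φ₁ · cos φ₂ · sin²(Δλ/2) = 0.088777.
c = 2·atan2(√a, √(1−a)) = 0.60510 rad → d = 6371·c ≈ 3855.09 km.

3855 km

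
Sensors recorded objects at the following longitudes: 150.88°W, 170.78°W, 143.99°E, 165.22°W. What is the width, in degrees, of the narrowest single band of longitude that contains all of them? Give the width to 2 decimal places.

65.13°

Sort the longitudes: -170.78°, -165.22°, -150.88°, +143.99°.
Eastward gaps between consecutive values (wrapping around): 5.56°, 14.34°, 294.87°, 45.23°.
Largest gap = 294.87° ⇒ minimal covering band is its complement: 360° − 294.87° = 65.13°.
Band runs from +143.99° eastward to -150.88°, crossing the antimeridian.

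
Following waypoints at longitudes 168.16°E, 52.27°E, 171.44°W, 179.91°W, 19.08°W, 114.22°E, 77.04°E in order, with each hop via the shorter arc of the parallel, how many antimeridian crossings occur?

Leg 1: +168.16° → +52.27°, shortest Δλ = -115.89° (west) — does not cross 180°.
Leg 2: +52.27° → -171.44°, shortest Δλ = 136.29° (east) — crosses 180°.
Leg 3: -171.44° → -179.91°, shortest Δλ = -8.47° (west) — does not cross 180°.
Leg 4: -179.91° → -19.08°, shortest Δλ = 160.83° (east) — does not cross 180°.
Leg 5: -19.08° → +114.22°, shortest Δλ = 133.3° (east) — does not cross 180°.
Leg 6: +114.22° → +77.04°, shortest Δλ = -37.18° (west) — does not cross 180°.
Total crossings: 1.

1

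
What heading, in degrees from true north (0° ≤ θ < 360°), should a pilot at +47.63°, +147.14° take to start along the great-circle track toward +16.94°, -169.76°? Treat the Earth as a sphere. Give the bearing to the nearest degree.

Δλ = -169.76 − 147.14 = -316.90°; wrapped into (−180°, 180°]: 43.10°.
θ = atan2( sin Δλ · cos φ₂ , cos φ₁ · sin φ₂ − sin φ₁ · cos φ₂ · cos Δλ )
  = atan2(0.65363, -0.31968) = 116.063° → normalised to [0°, 360°): 116.063°.

116°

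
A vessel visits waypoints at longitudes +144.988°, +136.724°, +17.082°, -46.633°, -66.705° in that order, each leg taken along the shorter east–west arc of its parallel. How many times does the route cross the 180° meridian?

Leg 1: +144.988° → +136.724°, shortest Δλ = -8.264° (west) — does not cross 180°.
Leg 2: +136.724° → +17.082°, shortest Δλ = -119.642° (west) — does not cross 180°.
Leg 3: +17.082° → -46.633°, shortest Δλ = -63.715° (west) — does not cross 180°.
Leg 4: -46.633° → -66.705°, shortest Δλ = -20.072° (west) — does not cross 180°.
Total crossings: 0.

0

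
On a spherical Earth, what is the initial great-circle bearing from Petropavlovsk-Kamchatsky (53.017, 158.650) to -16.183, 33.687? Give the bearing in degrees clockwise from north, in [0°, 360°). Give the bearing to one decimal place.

Δλ = 33.687 − 158.650 = -124.963°.
θ = atan2( sin Δλ · cos φ₂ , cos φ₁ · sin φ₂ − sin φ₁ · cos φ₂ · cos Δλ )
  = atan2(-0.78705, 0.27196) = -70.938° → normalised to [0°, 360°): 289.062°.

289.1°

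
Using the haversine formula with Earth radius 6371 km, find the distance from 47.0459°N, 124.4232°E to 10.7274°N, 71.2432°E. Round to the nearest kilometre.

Δλ = 71.2432 − 124.4232 = -53.1800°.
Δφ = 10.7274 − 47.0459 = -36.3185°.
a = sin²(Δφ/2) + cos φ₁ · cos φ₂ · sin²(Δλ/2) = 0.231266.
c = 2·atan2(√a, √(1−a)) = 1.00336 rad → d = 6371·c ≈ 6392.43 km.

6392 km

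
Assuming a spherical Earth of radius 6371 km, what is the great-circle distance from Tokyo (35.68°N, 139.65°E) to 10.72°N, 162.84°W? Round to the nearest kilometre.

6394 km

Δλ = -162.84 − 139.65 = -302.49°; wrapped into (−180°, 180°]: 57.51°.
Δφ = 10.72 − 35.68 = -24.96°.
a = sin²(Δφ/2) + cos φ₁ · cos φ₂ · sin²(Δλ/2) = 0.231401.
c = 2·atan2(√a, √(1−a)) = 1.00368 rad → d = 6371·c ≈ 6394.47 km.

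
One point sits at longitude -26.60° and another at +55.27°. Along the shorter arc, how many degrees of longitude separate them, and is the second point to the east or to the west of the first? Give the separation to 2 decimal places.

Raw difference: 55.27 − -26.60 = 81.87°.
Normalise into (−180°, 180°]: 81.87° stays 81.87°.
Positive ⇒ the second point lies to the east; separation 81.87°.

81.87° east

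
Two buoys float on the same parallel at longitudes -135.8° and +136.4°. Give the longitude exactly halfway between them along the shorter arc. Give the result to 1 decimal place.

-179.7°

Signed shortest Δλ from -135.8° to +136.4° is -87.8°.
Midpoint longitude = -135.8° + (-87.8°)/2 = -135.8° − 43.9° = -179.7°.
(The naïve average (-135.8 + +136.4)/2 = 0.3° is on the wrong side of the globe.)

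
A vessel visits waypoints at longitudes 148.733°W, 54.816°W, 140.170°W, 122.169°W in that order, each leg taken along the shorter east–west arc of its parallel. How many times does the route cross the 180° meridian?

0

Leg 1: -148.733° → -54.816°, shortest Δλ = 93.917° (east) — does not cross 180°.
Leg 2: -54.816° → -140.170°, shortest Δλ = -85.354° (west) — does not cross 180°.
Leg 3: -140.170° → -122.169°, shortest Δλ = 18.001° (east) — does not cross 180°.
Total crossings: 0.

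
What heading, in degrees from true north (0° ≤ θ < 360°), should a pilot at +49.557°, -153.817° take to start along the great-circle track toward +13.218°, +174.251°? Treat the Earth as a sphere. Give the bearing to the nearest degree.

Δλ = 174.251 − -153.817 = 328.068°; wrapped into (−180°, 180°]: -31.932°.
θ = atan2( sin Δλ · cos φ₂ , cos φ₁ · sin φ₂ − sin φ₁ · cos φ₂ · cos Δλ )
  = atan2(-0.51490, -0.48045) = -133.018° → normalised to [0°, 360°): 226.982°.

227°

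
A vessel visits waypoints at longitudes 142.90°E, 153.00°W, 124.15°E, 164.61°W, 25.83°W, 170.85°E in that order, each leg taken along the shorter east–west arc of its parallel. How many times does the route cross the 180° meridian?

4

Leg 1: +142.90° → -153.00°, shortest Δλ = 64.1° (east) — crosses 180°.
Leg 2: -153.00° → +124.15°, shortest Δλ = -82.85° (west) — crosses 180°.
Leg 3: +124.15° → -164.61°, shortest Δλ = 71.24° (east) — crosses 180°.
Leg 4: -164.61° → -25.83°, shortest Δλ = 138.78° (east) — does not cross 180°.
Leg 5: -25.83° → +170.85°, shortest Δλ = -163.32° (west) — crosses 180°.
Total crossings: 4.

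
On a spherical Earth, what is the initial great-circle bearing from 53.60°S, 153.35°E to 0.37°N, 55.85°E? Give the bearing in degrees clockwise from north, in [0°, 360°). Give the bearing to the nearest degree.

Δλ = 55.85 − 153.35 = -97.50°.
θ = atan2( sin Δλ · cos φ₂ , cos φ₁ · sin φ₂ − sin φ₁ · cos φ₂ · cos Δλ )
  = atan2(-0.99142, -0.10123) = -95.830° → normalised to [0°, 360°): 264.170°.

264°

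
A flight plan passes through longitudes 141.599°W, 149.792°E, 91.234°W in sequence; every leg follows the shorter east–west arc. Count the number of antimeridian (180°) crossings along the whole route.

2

Leg 1: -141.599° → +149.792°, shortest Δλ = -68.609° (west) — crosses 180°.
Leg 2: +149.792° → -91.234°, shortest Δλ = 118.974° (east) — crosses 180°.
Total crossings: 2.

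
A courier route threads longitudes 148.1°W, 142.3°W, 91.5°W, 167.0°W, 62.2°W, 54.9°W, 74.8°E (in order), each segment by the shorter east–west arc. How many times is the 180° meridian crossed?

Leg 1: -148.1° → -142.3°, shortest Δλ = 5.8° (east) — does not cross 180°.
Leg 2: -142.3° → -91.5°, shortest Δλ = 50.8° (east) — does not cross 180°.
Leg 3: -91.5° → -167.0°, shortest Δλ = -75.5° (west) — does not cross 180°.
Leg 4: -167.0° → -62.2°, shortest Δλ = 104.8° (east) — does not cross 180°.
Leg 5: -62.2° → -54.9°, shortest Δλ = 7.3° (east) — does not cross 180°.
Leg 6: -54.9° → +74.8°, shortest Δλ = 129.7° (east) — does not cross 180°.
Total crossings: 0.

0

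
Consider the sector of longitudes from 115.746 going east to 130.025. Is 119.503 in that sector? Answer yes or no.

Yes

Band width going east from +115.746° to +130.025°: ((130.025 − 115.746) mod 360) = 14.279°.
Offset of +119.503° east of the west edge: ((119.503 − 115.746) mod 360) = 3.757°.
3.757° ≤ 14.279° ⇒ inside.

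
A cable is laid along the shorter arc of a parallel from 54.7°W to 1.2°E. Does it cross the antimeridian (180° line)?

No

Signed shortest Δλ = ((1.2 − -54.7 + 180) mod 360) − 180 = 55.9°.
Going east by 55.9° from -54.7° reaches +1.2° without touching 180°.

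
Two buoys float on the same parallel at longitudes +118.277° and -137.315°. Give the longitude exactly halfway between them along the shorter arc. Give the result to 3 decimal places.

+170.481°

Signed shortest Δλ from +118.277° to -137.315° is +104.408°.
Midpoint longitude = +118.277° + (+104.408°)/2 = +118.277° + 52.204° = +170.481°.
(The naïve average (+118.277 + -137.315)/2 = -9.519° is on the wrong side of the globe.)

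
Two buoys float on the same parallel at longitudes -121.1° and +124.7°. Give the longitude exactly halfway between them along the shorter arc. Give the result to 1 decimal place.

Signed shortest Δλ from -121.1° to +124.7° is -114.2°.
Midpoint longitude = -121.1° + (-114.2°)/2 = -121.1° − 57.1° = -178.2°.
(The naïve average (-121.1 + +124.7)/2 = 1.8° is on the wrong side of the globe.)

-178.2°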